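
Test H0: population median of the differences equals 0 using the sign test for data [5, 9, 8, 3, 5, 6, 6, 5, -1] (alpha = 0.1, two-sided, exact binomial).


Step 1: Discard zero differences. Original n = 9; n_eff = number of nonzero differences = 9.
Nonzero differences (with sign): +5, +9, +8, +3, +5, +6, +6, +5, -1
Step 2: Count signs: positive = 8, negative = 1.
Step 3: Under H0: P(positive) = 0.5, so the number of positives S ~ Bin(9, 0.5).
Step 4: Two-sided exact p-value = sum of Bin(9,0.5) probabilities at or below the observed probability = 0.039062.
Step 5: alpha = 0.1. reject H0.

n_eff = 9, pos = 8, neg = 1, p = 0.039062, reject H0.


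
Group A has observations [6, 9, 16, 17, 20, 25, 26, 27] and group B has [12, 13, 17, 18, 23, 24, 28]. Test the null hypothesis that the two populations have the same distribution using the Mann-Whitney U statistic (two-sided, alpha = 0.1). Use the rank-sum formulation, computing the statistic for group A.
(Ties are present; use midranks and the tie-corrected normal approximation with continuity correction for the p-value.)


Step 1: Combine and sort all 15 observations; assign midranks.
sorted (value, group): (6,X), (9,X), (12,Y), (13,Y), (16,X), (17,X), (17,Y), (18,Y), (20,X), (23,Y), (24,Y), (25,X), (26,X), (27,X), (28,Y)
ranks: 6->1, 9->2, 12->3, 13->4, 16->5, 17->6.5, 17->6.5, 18->8, 20->9, 23->10, 24->11, 25->12, 26->13, 27->14, 28->15
Step 2: Rank sum for X: R1 = 1 + 2 + 5 + 6.5 + 9 + 12 + 13 + 14 = 62.5.
Step 3: U_X = R1 - n1(n1+1)/2 = 62.5 - 8*9/2 = 62.5 - 36 = 26.5.
       U_Y = n1*n2 - U_X = 56 - 26.5 = 29.5.
Step 4: Ties are present, so use the tie-corrected normal approximation (with continuity correction) for the p-value.
Step 5: p-value = 0.907786; compare to alpha = 0.1. fail to reject H0.

U_X = 26.5, p = 0.907786, fail to reject H0 at alpha = 0.1.


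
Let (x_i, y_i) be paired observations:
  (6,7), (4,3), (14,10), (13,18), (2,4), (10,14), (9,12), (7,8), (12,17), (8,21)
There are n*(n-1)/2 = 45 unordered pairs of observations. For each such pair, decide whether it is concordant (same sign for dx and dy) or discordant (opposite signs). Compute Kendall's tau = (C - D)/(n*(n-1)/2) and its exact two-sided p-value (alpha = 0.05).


Step 1: Enumerate the 45 unordered pairs (i,j) with i<j and classify each by sign(x_j-x_i) * sign(y_j-y_i).
  (1,2):dx=-2,dy=-4->C; (1,3):dx=+8,dy=+3->C; (1,4):dx=+7,dy=+11->C; (1,5):dx=-4,dy=-3->C
  (1,6):dx=+4,dy=+7->C; (1,7):dx=+3,dy=+5->C; (1,8):dx=+1,dy=+1->C; (1,9):dx=+6,dy=+10->C
  (1,10):dx=+2,dy=+14->C; (2,3):dx=+10,dy=+7->C; (2,4):dx=+9,dy=+15->C; (2,5):dx=-2,dy=+1->D
  (2,6):dx=+6,dy=+11->C; (2,7):dx=+5,dy=+9->C; (2,8):dx=+3,dy=+5->C; (2,9):dx=+8,dy=+14->C
  (2,10):dx=+4,dy=+18->C; (3,4):dx=-1,dy=+8->D; (3,5):dx=-12,dy=-6->C; (3,6):dx=-4,dy=+4->D
  (3,7):dx=-5,dy=+2->D; (3,8):dx=-7,dy=-2->C; (3,9):dx=-2,dy=+7->D; (3,10):dx=-6,dy=+11->D
  (4,5):dx=-11,dy=-14->C; (4,6):dx=-3,dy=-4->C; (4,7):dx=-4,dy=-6->C; (4,8):dx=-6,dy=-10->C
  (4,9):dx=-1,dy=-1->C; (4,10):dx=-5,dy=+3->D; (5,6):dx=+8,dy=+10->C; (5,7):dx=+7,dy=+8->C
  (5,8):dx=+5,dy=+4->C; (5,9):dx=+10,dy=+13->C; (5,10):dx=+6,dy=+17->C; (6,7):dx=-1,dy=-2->C
  (6,8):dx=-3,dy=-6->C; (6,9):dx=+2,dy=+3->C; (6,10):dx=-2,dy=+7->D; (7,8):dx=-2,dy=-4->C
  (7,9):dx=+3,dy=+5->C; (7,10):dx=-1,dy=+9->D; (8,9):dx=+5,dy=+9->C; (8,10):dx=+1,dy=+13->C
  (9,10):dx=-4,dy=+4->D
Step 2: C = 35, D = 10, total pairs = 45.
Step 3: tau = (C - D)/(n(n-1)/2) = (35 - 10)/45 = 0.555556.
Step 4: Exact two-sided p-value (enumerate n! = 3628800 permutations of y under H0): p = 0.028609.
Step 5: alpha = 0.05. reject H0.

tau_b = 0.5556 (C=35, D=10), p = 0.028609, reject H0.


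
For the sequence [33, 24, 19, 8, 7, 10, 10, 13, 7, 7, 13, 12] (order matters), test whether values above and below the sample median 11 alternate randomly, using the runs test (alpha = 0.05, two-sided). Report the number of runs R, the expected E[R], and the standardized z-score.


Step 1: Compute median = 11; label A = above, B = below.
Labels in order: AAABBBBABBAA  (n_A = 6, n_B = 6)
Step 2: Count runs R = 5.
Step 3: Under H0 (random ordering), E[R] = 2*n_A*n_B/(n_A+n_B) + 1 = 2*6*6/12 + 1 = 7.0000.
        Var[R] = 2*n_A*n_B*(2*n_A*n_B - n_A - n_B) / ((n_A+n_B)^2 * (n_A+n_B-1)) = 4320/1584 = 2.7273.
        SD[R] = 1.6514.
Step 4: Continuity-corrected z = (R + 0.5 - E[R]) / SD[R] = (5 + 0.5 - 7.0000) / 1.6514 = -0.9083.
Step 5: Two-sided p-value via normal approximation = 2*(1 - Phi(|z|)) = 0.363722.
Step 6: alpha = 0.05. fail to reject H0.

R = 5, z = -0.9083, p = 0.363722, fail to reject H0.


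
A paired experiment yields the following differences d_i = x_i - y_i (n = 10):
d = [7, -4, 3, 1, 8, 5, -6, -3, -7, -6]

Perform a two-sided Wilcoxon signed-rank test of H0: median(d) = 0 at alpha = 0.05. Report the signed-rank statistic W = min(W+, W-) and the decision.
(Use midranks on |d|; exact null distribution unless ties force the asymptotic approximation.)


Step 1: Drop any zero differences (none here) and take |d_i|.
|d| = [7, 4, 3, 1, 8, 5, 6, 3, 7, 6]
Step 2: Midrank |d_i| (ties get averaged ranks).
ranks: |7|->8.5, |4|->4, |3|->2.5, |1|->1, |8|->10, |5|->5, |6|->6.5, |3|->2.5, |7|->8.5, |6|->6.5
Step 3: Attach original signs; sum ranks with positive sign and with negative sign.
W+ = 8.5 + 2.5 + 1 + 10 + 5 = 27
W- = 4 + 6.5 + 2.5 + 8.5 + 6.5 = 28
(Check: W+ + W- = 55 should equal n(n+1)/2 = 55.)
Step 4: Test statistic W = min(W+, W-) = 27.
Step 5: Ties in |d|, so use the tie-corrected normal approximation.
        E[W] = n(n+1)/4 = 10*11/4 = 27.5.
        Tie groups: |d|=3 (t=2), |d|=6 (t=2), |d|=7 (t=2); sum(t^3 - t) = 18.
        Var[W] = n(n+1)(2n+1)/24 - sum(t^3-t)/48 = 2310/24 - 18/48 = 95.875.
        z = (W - E[W]) / sqrt(Var[W]) = (27 - 27.5) / 9.7916 = -0.0511.
        Two-sided p = 2*Phi(z) = 0.959274.
Step 6: alpha = 0.05. fail to reject H0.

W+ = 27, W- = 28, W = min = 27, p = 0.959274, fail to reject H0.


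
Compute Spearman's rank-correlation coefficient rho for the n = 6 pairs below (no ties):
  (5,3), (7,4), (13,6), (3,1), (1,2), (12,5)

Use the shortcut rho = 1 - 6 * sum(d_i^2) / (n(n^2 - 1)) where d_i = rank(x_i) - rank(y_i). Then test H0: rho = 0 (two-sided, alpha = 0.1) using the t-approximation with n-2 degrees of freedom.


Step 1: Rank x and y separately (midranks; no ties here).
rank(x): 5->3, 7->4, 13->6, 3->2, 1->1, 12->5
rank(y): 3->3, 4->4, 6->6, 1->1, 2->2, 5->5
Step 2: d_i = R_x(i) - R_y(i); compute d_i^2.
  (3-3)^2=0, (4-4)^2=0, (6-6)^2=0, (2-1)^2=1, (1-2)^2=1, (5-5)^2=0
sum(d^2) = 2.
Step 3: rho = 1 - 6*2 / (6*(6^2 - 1)) = 1 - 12/210 = 0.942857.
Step 4: Under H0, t = rho * sqrt((n-2)/(1-rho^2)) = 5.6595 ~ t(4).
Step 5: Two-sided p-value from the t-distribution with 4 df = 0.004805.
Step 6: alpha = 0.1. reject H0.

rho = 0.9429, p = 0.004805, reject H0 at alpha = 0.1.


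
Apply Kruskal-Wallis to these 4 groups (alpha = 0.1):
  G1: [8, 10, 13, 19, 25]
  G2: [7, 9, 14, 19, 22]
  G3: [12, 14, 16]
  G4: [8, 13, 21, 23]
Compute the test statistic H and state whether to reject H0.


Step 1: Combine all N = 17 observations and assign midranks.
sorted (value, group, rank): (7,G2,1), (8,G1,2.5), (8,G4,2.5), (9,G2,4), (10,G1,5), (12,G3,6), (13,G1,7.5), (13,G4,7.5), (14,G2,9.5), (14,G3,9.5), (16,G3,11), (19,G1,12.5), (19,G2,12.5), (21,G4,14), (22,G2,15), (23,G4,16), (25,G1,17)
Step 2: Sum ranks within each group.
R_1 = 44.5 (n_1 = 5)
R_2 = 42 (n_2 = 5)
R_3 = 26.5 (n_3 = 3)
R_4 = 40 (n_4 = 4)
Step 3: H = 12/(N(N+1)) * sum(R_i^2/n_i) - 3(N+1)
     = 12/(17*18) * (44.5^2/5 + 42^2/5 + 26.5^2/3 + 40^2/4) - 3*18
     = 0.039216 * 1382.93 - 54
     = 0.232680.
Step 4: Ties present; correction factor C = 1 - 24/(17^3 - 17) = 0.995098. Corrected H = 0.232680 / 0.995098 = 0.233826.
Step 5: Under H0, H ~ chi^2(3); p-value = 0.971952.
Step 6: alpha = 0.1. fail to reject H0.

H = 0.2338, df = 3, p = 0.971952, fail to reject H0.


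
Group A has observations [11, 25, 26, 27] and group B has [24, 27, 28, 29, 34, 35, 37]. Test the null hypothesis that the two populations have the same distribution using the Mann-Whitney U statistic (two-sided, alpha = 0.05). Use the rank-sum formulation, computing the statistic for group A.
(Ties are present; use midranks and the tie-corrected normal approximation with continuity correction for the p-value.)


Step 1: Combine and sort all 11 observations; assign midranks.
sorted (value, group): (11,X), (24,Y), (25,X), (26,X), (27,X), (27,Y), (28,Y), (29,Y), (34,Y), (35,Y), (37,Y)
ranks: 11->1, 24->2, 25->3, 26->4, 27->5.5, 27->5.5, 28->7, 29->8, 34->9, 35->10, 37->11
Step 2: Rank sum for X: R1 = 1 + 3 + 4 + 5.5 = 13.5.
Step 3: U_X = R1 - n1(n1+1)/2 = 13.5 - 4*5/2 = 13.5 - 10 = 3.5.
       U_Y = n1*n2 - U_X = 28 - 3.5 = 24.5.
Step 4: Ties are present, so use the tie-corrected normal approximation (with continuity correction) for the p-value.
Step 5: p-value = 0.058207; compare to alpha = 0.05. fail to reject H0.

U_X = 3.5, p = 0.058207, fail to reject H0 at alpha = 0.05.


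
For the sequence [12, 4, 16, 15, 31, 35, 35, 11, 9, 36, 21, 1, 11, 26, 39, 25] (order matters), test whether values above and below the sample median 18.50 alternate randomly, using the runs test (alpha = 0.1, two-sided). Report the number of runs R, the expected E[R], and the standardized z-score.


Step 1: Compute median = 18.50; label A = above, B = below.
Labels in order: BBBBAAABBAABBAAA  (n_A = 8, n_B = 8)
Step 2: Count runs R = 6.
Step 3: Under H0 (random ordering), E[R] = 2*n_A*n_B/(n_A+n_B) + 1 = 2*8*8/16 + 1 = 9.0000.
        Var[R] = 2*n_A*n_B*(2*n_A*n_B - n_A - n_B) / ((n_A+n_B)^2 * (n_A+n_B-1)) = 14336/3840 = 3.7333.
        SD[R] = 1.9322.
Step 4: Continuity-corrected z = (R + 0.5 - E[R]) / SD[R] = (6 + 0.5 - 9.0000) / 1.9322 = -1.2939.
Step 5: Two-sided p-value via normal approximation = 2*(1 - Phi(|z|)) = 0.195709.
Step 6: alpha = 0.1. fail to reject H0.

R = 6, z = -1.2939, p = 0.195709, fail to reject H0.


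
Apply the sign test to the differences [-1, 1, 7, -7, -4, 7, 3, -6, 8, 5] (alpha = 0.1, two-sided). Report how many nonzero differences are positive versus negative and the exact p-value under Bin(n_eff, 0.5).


Step 1: Discard zero differences. Original n = 10; n_eff = number of nonzero differences = 10.
Nonzero differences (with sign): -1, +1, +7, -7, -4, +7, +3, -6, +8, +5
Step 2: Count signs: positive = 6, negative = 4.
Step 3: Under H0: P(positive) = 0.5, so the number of positives S ~ Bin(10, 0.5).
Step 4: Two-sided exact p-value = sum of Bin(10,0.5) probabilities at or below the observed probability = 0.753906.
Step 5: alpha = 0.1. fail to reject H0.

n_eff = 10, pos = 6, neg = 4, p = 0.753906, fail to reject H0.


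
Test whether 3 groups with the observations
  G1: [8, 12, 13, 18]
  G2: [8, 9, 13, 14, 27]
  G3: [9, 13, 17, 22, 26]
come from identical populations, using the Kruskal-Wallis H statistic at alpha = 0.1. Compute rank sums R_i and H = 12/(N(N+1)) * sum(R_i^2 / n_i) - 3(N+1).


Step 1: Combine all N = 14 observations and assign midranks.
sorted (value, group, rank): (8,G1,1.5), (8,G2,1.5), (9,G2,3.5), (9,G3,3.5), (12,G1,5), (13,G1,7), (13,G2,7), (13,G3,7), (14,G2,9), (17,G3,10), (18,G1,11), (22,G3,12), (26,G3,13), (27,G2,14)
Step 2: Sum ranks within each group.
R_1 = 24.5 (n_1 = 4)
R_2 = 35 (n_2 = 5)
R_3 = 45.5 (n_3 = 5)
Step 3: H = 12/(N(N+1)) * sum(R_i^2/n_i) - 3(N+1)
     = 12/(14*15) * (24.5^2/4 + 35^2/5 + 45.5^2/5) - 3*15
     = 0.057143 * 809.112 - 45
     = 1.235000.
Step 4: Ties present; correction factor C = 1 - 36/(14^3 - 14) = 0.986813. Corrected H = 1.235000 / 0.986813 = 1.251503.
Step 5: Under H0, H ~ chi^2(2); p-value = 0.534859.
Step 6: alpha = 0.1. fail to reject H0.

H = 1.2515, df = 2, p = 0.534859, fail to reject H0.


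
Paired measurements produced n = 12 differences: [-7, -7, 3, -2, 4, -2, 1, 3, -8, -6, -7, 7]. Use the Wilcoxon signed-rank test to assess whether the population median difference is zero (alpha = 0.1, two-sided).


Step 1: Drop any zero differences (none here) and take |d_i|.
|d| = [7, 7, 3, 2, 4, 2, 1, 3, 8, 6, 7, 7]
Step 2: Midrank |d_i| (ties get averaged ranks).
ranks: |7|->9.5, |7|->9.5, |3|->4.5, |2|->2.5, |4|->6, |2|->2.5, |1|->1, |3|->4.5, |8|->12, |6|->7, |7|->9.5, |7|->9.5
Step 3: Attach original signs; sum ranks with positive sign and with negative sign.
W+ = 4.5 + 6 + 1 + 4.5 + 9.5 = 25.5
W- = 9.5 + 9.5 + 2.5 + 2.5 + 12 + 7 + 9.5 = 52.5
(Check: W+ + W- = 78 should equal n(n+1)/2 = 78.)
Step 4: Test statistic W = min(W+, W-) = 25.5.
Step 5: Ties in |d|, so use the tie-corrected normal approximation.
        E[W] = n(n+1)/4 = 12*13/4 = 39.
        Tie groups: |d|=2 (t=2), |d|=3 (t=2), |d|=7 (t=4); sum(t^3 - t) = 72.
        Var[W] = n(n+1)(2n+1)/24 - sum(t^3-t)/48 = 3900/24 - 72/48 = 161.
        z = (W - E[W]) / sqrt(Var[W]) = (25.5 - 39) / 12.6886 = -1.0639.
        Two-sided p = 2*Phi(z) = 0.287352.
Step 6: alpha = 0.1. fail to reject H0.

W+ = 25.5, W- = 52.5, W = min = 25.5, p = 0.287352, fail to reject H0.


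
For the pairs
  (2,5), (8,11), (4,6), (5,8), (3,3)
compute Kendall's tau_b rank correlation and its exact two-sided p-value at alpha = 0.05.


Step 1: Enumerate the 10 unordered pairs (i,j) with i<j and classify each by sign(x_j-x_i) * sign(y_j-y_i).
  (1,2):dx=+6,dy=+6->C; (1,3):dx=+2,dy=+1->C; (1,4):dx=+3,dy=+3->C; (1,5):dx=+1,dy=-2->D
  (2,3):dx=-4,dy=-5->C; (2,4):dx=-3,dy=-3->C; (2,5):dx=-5,dy=-8->C; (3,4):dx=+1,dy=+2->C
  (3,5):dx=-1,dy=-3->C; (4,5):dx=-2,dy=-5->C
Step 2: C = 9, D = 1, total pairs = 10.
Step 3: tau = (C - D)/(n(n-1)/2) = (9 - 1)/10 = 0.800000.
Step 4: Exact two-sided p-value (enumerate n! = 120 permutations of y under H0): p = 0.083333.
Step 5: alpha = 0.05. fail to reject H0.

tau_b = 0.8000 (C=9, D=1), p = 0.083333, fail to reject H0.


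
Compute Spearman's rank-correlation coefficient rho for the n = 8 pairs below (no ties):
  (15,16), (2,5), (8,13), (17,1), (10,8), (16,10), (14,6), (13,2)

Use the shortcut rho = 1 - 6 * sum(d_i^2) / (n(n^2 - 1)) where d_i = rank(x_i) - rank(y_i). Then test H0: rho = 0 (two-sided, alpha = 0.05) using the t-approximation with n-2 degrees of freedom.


Step 1: Rank x and y separately (midranks; no ties here).
rank(x): 15->6, 2->1, 8->2, 17->8, 10->3, 16->7, 14->5, 13->4
rank(y): 16->8, 5->3, 13->7, 1->1, 8->5, 10->6, 6->4, 2->2
Step 2: d_i = R_x(i) - R_y(i); compute d_i^2.
  (6-8)^2=4, (1-3)^2=4, (2-7)^2=25, (8-1)^2=49, (3-5)^2=4, (7-6)^2=1, (5-4)^2=1, (4-2)^2=4
sum(d^2) = 92.
Step 3: rho = 1 - 6*92 / (8*(8^2 - 1)) = 1 - 552/504 = -0.095238.
Step 4: Under H0, t = rho * sqrt((n-2)/(1-rho^2)) = -0.2343 ~ t(6).
Step 5: Two-sided p-value from the t-distribution with 6 df = 0.822505.
Step 6: alpha = 0.05. fail to reject H0.

rho = -0.0952, p = 0.822505, fail to reject H0 at alpha = 0.05.


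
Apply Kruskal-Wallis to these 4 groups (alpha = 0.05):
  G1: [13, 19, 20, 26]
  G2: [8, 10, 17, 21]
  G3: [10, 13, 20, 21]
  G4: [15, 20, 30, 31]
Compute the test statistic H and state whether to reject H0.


Step 1: Combine all N = 16 observations and assign midranks.
sorted (value, group, rank): (8,G2,1), (10,G2,2.5), (10,G3,2.5), (13,G1,4.5), (13,G3,4.5), (15,G4,6), (17,G2,7), (19,G1,8), (20,G1,10), (20,G3,10), (20,G4,10), (21,G2,12.5), (21,G3,12.5), (26,G1,14), (30,G4,15), (31,G4,16)
Step 2: Sum ranks within each group.
R_1 = 36.5 (n_1 = 4)
R_2 = 23 (n_2 = 4)
R_3 = 29.5 (n_3 = 4)
R_4 = 47 (n_4 = 4)
Step 3: H = 12/(N(N+1)) * sum(R_i^2/n_i) - 3(N+1)
     = 12/(16*17) * (36.5^2/4 + 23^2/4 + 29.5^2/4 + 47^2/4) - 3*17
     = 0.044118 * 1235.12 - 51
     = 3.490809.
Step 4: Ties present; correction factor C = 1 - 42/(16^3 - 16) = 0.989706. Corrected H = 3.490809 / 0.989706 = 3.527117.
Step 5: Under H0, H ~ chi^2(3); p-value = 0.317262.
Step 6: alpha = 0.05. fail to reject H0.

H = 3.5271, df = 3, p = 0.317262, fail to reject H0.


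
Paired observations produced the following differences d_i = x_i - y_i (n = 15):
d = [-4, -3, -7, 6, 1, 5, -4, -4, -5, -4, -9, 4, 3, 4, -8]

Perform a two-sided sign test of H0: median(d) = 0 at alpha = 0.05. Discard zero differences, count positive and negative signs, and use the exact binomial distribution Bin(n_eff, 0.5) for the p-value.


Step 1: Discard zero differences. Original n = 15; n_eff = number of nonzero differences = 15.
Nonzero differences (with sign): -4, -3, -7, +6, +1, +5, -4, -4, -5, -4, -9, +4, +3, +4, -8
Step 2: Count signs: positive = 6, negative = 9.
Step 3: Under H0: P(positive) = 0.5, so the number of positives S ~ Bin(15, 0.5).
Step 4: Two-sided exact p-value = sum of Bin(15,0.5) probabilities at or below the observed probability = 0.607239.
Step 5: alpha = 0.05. fail to reject H0.

n_eff = 15, pos = 6, neg = 9, p = 0.607239, fail to reject H0.


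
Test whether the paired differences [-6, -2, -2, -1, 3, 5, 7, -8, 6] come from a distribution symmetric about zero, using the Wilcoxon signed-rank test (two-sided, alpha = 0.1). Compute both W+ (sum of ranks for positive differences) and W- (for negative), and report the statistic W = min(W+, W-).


Step 1: Drop any zero differences (none here) and take |d_i|.
|d| = [6, 2, 2, 1, 3, 5, 7, 8, 6]
Step 2: Midrank |d_i| (ties get averaged ranks).
ranks: |6|->6.5, |2|->2.5, |2|->2.5, |1|->1, |3|->4, |5|->5, |7|->8, |8|->9, |6|->6.5
Step 3: Attach original signs; sum ranks with positive sign and with negative sign.
W+ = 4 + 5 + 8 + 6.5 = 23.5
W- = 6.5 + 2.5 + 2.5 + 1 + 9 = 21.5
(Check: W+ + W- = 45 should equal n(n+1)/2 = 45.)
Step 4: Test statistic W = min(W+, W-) = 21.5.
Step 5: Ties in |d|, so use the tie-corrected normal approximation.
        E[W] = n(n+1)/4 = 9*10/4 = 22.5.
        Tie groups: |d|=2 (t=2), |d|=6 (t=2); sum(t^3 - t) = 12.
        Var[W] = n(n+1)(2n+1)/24 - sum(t^3-t)/48 = 1710/24 - 12/48 = 71.
        z = (W - E[W]) / sqrt(Var[W]) = (21.5 - 22.5) / 8.4261 = -0.1187.
        Two-sided p = 2*Phi(z) = 0.905530.
Step 6: alpha = 0.1. fail to reject H0.

W+ = 23.5, W- = 21.5, W = min = 21.5, p = 0.905530, fail to reject H0.


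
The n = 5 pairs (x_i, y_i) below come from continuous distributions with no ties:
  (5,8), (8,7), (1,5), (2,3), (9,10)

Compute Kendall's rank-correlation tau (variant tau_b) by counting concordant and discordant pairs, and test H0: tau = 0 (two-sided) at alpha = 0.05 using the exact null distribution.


Step 1: Enumerate the 10 unordered pairs (i,j) with i<j and classify each by sign(x_j-x_i) * sign(y_j-y_i).
  (1,2):dx=+3,dy=-1->D; (1,3):dx=-4,dy=-3->C; (1,4):dx=-3,dy=-5->C; (1,5):dx=+4,dy=+2->C
  (2,3):dx=-7,dy=-2->C; (2,4):dx=-6,dy=-4->C; (2,5):dx=+1,dy=+3->C; (3,4):dx=+1,dy=-2->D
  (3,5):dx=+8,dy=+5->C; (4,5):dx=+7,dy=+7->C
Step 2: C = 8, D = 2, total pairs = 10.
Step 3: tau = (C - D)/(n(n-1)/2) = (8 - 2)/10 = 0.600000.
Step 4: Exact two-sided p-value (enumerate n! = 120 permutations of y under H0): p = 0.233333.
Step 5: alpha = 0.05. fail to reject H0.

tau_b = 0.6000 (C=8, D=2), p = 0.233333, fail to reject H0.


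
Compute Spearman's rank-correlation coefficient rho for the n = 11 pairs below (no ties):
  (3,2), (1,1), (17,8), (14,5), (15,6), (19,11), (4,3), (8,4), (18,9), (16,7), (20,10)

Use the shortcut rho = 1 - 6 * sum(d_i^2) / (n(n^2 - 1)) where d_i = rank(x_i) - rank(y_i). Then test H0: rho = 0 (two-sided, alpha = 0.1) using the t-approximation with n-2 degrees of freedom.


Step 1: Rank x and y separately (midranks; no ties here).
rank(x): 3->2, 1->1, 17->8, 14->5, 15->6, 19->10, 4->3, 8->4, 18->9, 16->7, 20->11
rank(y): 2->2, 1->1, 8->8, 5->5, 6->6, 11->11, 3->3, 4->4, 9->9, 7->7, 10->10
Step 2: d_i = R_x(i) - R_y(i); compute d_i^2.
  (2-2)^2=0, (1-1)^2=0, (8-8)^2=0, (5-5)^2=0, (6-6)^2=0, (10-11)^2=1, (3-3)^2=0, (4-4)^2=0, (9-9)^2=0, (7-7)^2=0, (11-10)^2=1
sum(d^2) = 2.
Step 3: rho = 1 - 6*2 / (11*(11^2 - 1)) = 1 - 12/1320 = 0.990909.
Step 4: Under H0, t = rho * sqrt((n-2)/(1-rho^2)) = 22.0966 ~ t(9).
Step 5: Two-sided p-value from the t-distribution with 9 df = 0.000000.
Step 6: alpha = 0.1. reject H0.

rho = 0.9909, p = 0.000000, reject H0 at alpha = 0.1.


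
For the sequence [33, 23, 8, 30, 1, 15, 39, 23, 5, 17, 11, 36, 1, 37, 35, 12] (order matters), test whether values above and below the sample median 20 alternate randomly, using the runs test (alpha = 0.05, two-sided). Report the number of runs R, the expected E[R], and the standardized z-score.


Step 1: Compute median = 20; label A = above, B = below.
Labels in order: AABABBAABBBABAAB  (n_A = 8, n_B = 8)
Step 2: Count runs R = 10.
Step 3: Under H0 (random ordering), E[R] = 2*n_A*n_B/(n_A+n_B) + 1 = 2*8*8/16 + 1 = 9.0000.
        Var[R] = 2*n_A*n_B*(2*n_A*n_B - n_A - n_B) / ((n_A+n_B)^2 * (n_A+n_B-1)) = 14336/3840 = 3.7333.
        SD[R] = 1.9322.
Step 4: Continuity-corrected z = (R - 0.5 - E[R]) / SD[R] = (10 - 0.5 - 9.0000) / 1.9322 = 0.2588.
Step 5: Two-sided p-value via normal approximation = 2*(1 - Phi(|z|)) = 0.795809.
Step 6: alpha = 0.05. fail to reject H0.

R = 10, z = 0.2588, p = 0.795809, fail to reject H0.


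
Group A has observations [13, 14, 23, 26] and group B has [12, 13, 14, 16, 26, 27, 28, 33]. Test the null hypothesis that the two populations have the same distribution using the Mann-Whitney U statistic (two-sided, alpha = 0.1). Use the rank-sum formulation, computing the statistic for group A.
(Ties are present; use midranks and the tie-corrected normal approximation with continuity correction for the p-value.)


Step 1: Combine and sort all 12 observations; assign midranks.
sorted (value, group): (12,Y), (13,X), (13,Y), (14,X), (14,Y), (16,Y), (23,X), (26,X), (26,Y), (27,Y), (28,Y), (33,Y)
ranks: 12->1, 13->2.5, 13->2.5, 14->4.5, 14->4.5, 16->6, 23->7, 26->8.5, 26->8.5, 27->10, 28->11, 33->12
Step 2: Rank sum for X: R1 = 2.5 + 4.5 + 7 + 8.5 = 22.5.
Step 3: U_X = R1 - n1(n1+1)/2 = 22.5 - 4*5/2 = 22.5 - 10 = 12.5.
       U_Y = n1*n2 - U_X = 32 - 12.5 = 19.5.
Step 4: Ties are present, so use the tie-corrected normal approximation (with continuity correction) for the p-value.
Step 5: p-value = 0.608498; compare to alpha = 0.1. fail to reject H0.

U_X = 12.5, p = 0.608498, fail to reject H0 at alpha = 0.1.


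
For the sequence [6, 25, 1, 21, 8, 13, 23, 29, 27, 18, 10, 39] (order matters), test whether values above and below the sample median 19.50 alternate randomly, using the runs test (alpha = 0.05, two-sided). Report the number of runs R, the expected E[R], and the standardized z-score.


Step 1: Compute median = 19.50; label A = above, B = below.
Labels in order: BABABBAAABBA  (n_A = 6, n_B = 6)
Step 2: Count runs R = 8.
Step 3: Under H0 (random ordering), E[R] = 2*n_A*n_B/(n_A+n_B) + 1 = 2*6*6/12 + 1 = 7.0000.
        Var[R] = 2*n_A*n_B*(2*n_A*n_B - n_A - n_B) / ((n_A+n_B)^2 * (n_A+n_B-1)) = 4320/1584 = 2.7273.
        SD[R] = 1.6514.
Step 4: Continuity-corrected z = (R - 0.5 - E[R]) / SD[R] = (8 - 0.5 - 7.0000) / 1.6514 = 0.3028.
Step 5: Two-sided p-value via normal approximation = 2*(1 - Phi(|z|)) = 0.762069.
Step 6: alpha = 0.05. fail to reject H0.

R = 8, z = 0.3028, p = 0.762069, fail to reject H0.


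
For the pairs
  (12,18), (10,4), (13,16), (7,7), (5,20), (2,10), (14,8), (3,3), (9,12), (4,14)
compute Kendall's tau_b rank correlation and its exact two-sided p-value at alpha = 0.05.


Step 1: Enumerate the 45 unordered pairs (i,j) with i<j and classify each by sign(x_j-x_i) * sign(y_j-y_i).
  (1,2):dx=-2,dy=-14->C; (1,3):dx=+1,dy=-2->D; (1,4):dx=-5,dy=-11->C; (1,5):dx=-7,dy=+2->D
  (1,6):dx=-10,dy=-8->C; (1,7):dx=+2,dy=-10->D; (1,8):dx=-9,dy=-15->C; (1,9):dx=-3,dy=-6->C
  (1,10):dx=-8,dy=-4->C; (2,3):dx=+3,dy=+12->C; (2,4):dx=-3,dy=+3->D; (2,5):dx=-5,dy=+16->D
  (2,6):dx=-8,dy=+6->D; (2,7):dx=+4,dy=+4->C; (2,8):dx=-7,dy=-1->C; (2,9):dx=-1,dy=+8->D
  (2,10):dx=-6,dy=+10->D; (3,4):dx=-6,dy=-9->C; (3,5):dx=-8,dy=+4->D; (3,6):dx=-11,dy=-6->C
  (3,7):dx=+1,dy=-8->D; (3,8):dx=-10,dy=-13->C; (3,9):dx=-4,dy=-4->C; (3,10):dx=-9,dy=-2->C
  (4,5):dx=-2,dy=+13->D; (4,6):dx=-5,dy=+3->D; (4,7):dx=+7,dy=+1->C; (4,8):dx=-4,dy=-4->C
  (4,9):dx=+2,dy=+5->C; (4,10):dx=-3,dy=+7->D; (5,6):dx=-3,dy=-10->C; (5,7):dx=+9,dy=-12->D
  (5,8):dx=-2,dy=-17->C; (5,9):dx=+4,dy=-8->D; (5,10):dx=-1,dy=-6->C; (6,7):dx=+12,dy=-2->D
  (6,8):dx=+1,dy=-7->D; (6,9):dx=+7,dy=+2->C; (6,10):dx=+2,dy=+4->C; (7,8):dx=-11,dy=-5->C
  (7,9):dx=-5,dy=+4->D; (7,10):dx=-10,dy=+6->D; (8,9):dx=+6,dy=+9->C; (8,10):dx=+1,dy=+11->C
  (9,10):dx=-5,dy=+2->D
Step 2: C = 25, D = 20, total pairs = 45.
Step 3: tau = (C - D)/(n(n-1)/2) = (25 - 20)/45 = 0.111111.
Step 4: Exact two-sided p-value (enumerate n! = 3628800 permutations of y under H0): p = 0.727490.
Step 5: alpha = 0.05. fail to reject H0.

tau_b = 0.1111 (C=25, D=20), p = 0.727490, fail to reject H0.


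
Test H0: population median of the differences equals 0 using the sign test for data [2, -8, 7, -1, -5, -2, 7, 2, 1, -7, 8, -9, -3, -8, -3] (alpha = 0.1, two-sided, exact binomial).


Step 1: Discard zero differences. Original n = 15; n_eff = number of nonzero differences = 15.
Nonzero differences (with sign): +2, -8, +7, -1, -5, -2, +7, +2, +1, -7, +8, -9, -3, -8, -3
Step 2: Count signs: positive = 6, negative = 9.
Step 3: Under H0: P(positive) = 0.5, so the number of positives S ~ Bin(15, 0.5).
Step 4: Two-sided exact p-value = sum of Bin(15,0.5) probabilities at or below the observed probability = 0.607239.
Step 5: alpha = 0.1. fail to reject H0.

n_eff = 15, pos = 6, neg = 9, p = 0.607239, fail to reject H0.


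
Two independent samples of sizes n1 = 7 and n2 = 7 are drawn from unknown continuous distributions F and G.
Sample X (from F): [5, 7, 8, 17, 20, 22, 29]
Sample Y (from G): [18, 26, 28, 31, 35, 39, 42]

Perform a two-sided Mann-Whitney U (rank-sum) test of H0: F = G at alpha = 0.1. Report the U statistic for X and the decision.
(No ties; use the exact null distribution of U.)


Step 1: Combine and sort all 14 observations; assign midranks.
sorted (value, group): (5,X), (7,X), (8,X), (17,X), (18,Y), (20,X), (22,X), (26,Y), (28,Y), (29,X), (31,Y), (35,Y), (39,Y), (42,Y)
ranks: 5->1, 7->2, 8->3, 17->4, 18->5, 20->6, 22->7, 26->8, 28->9, 29->10, 31->11, 35->12, 39->13, 42->14
Step 2: Rank sum for X: R1 = 1 + 2 + 3 + 4 + 6 + 7 + 10 = 33.
Step 3: U_X = R1 - n1(n1+1)/2 = 33 - 7*8/2 = 33 - 28 = 5.
       U_Y = n1*n2 - U_X = 49 - 5 = 44.
Step 4: No ties, so the exact null distribution of U (based on enumerating the C(14,7) = 3432 equally likely rank assignments) gives the two-sided p-value.
Step 5: p-value = 0.011072; compare to alpha = 0.1. reject H0.

U_X = 5, p = 0.011072, reject H0 at alpha = 0.1.


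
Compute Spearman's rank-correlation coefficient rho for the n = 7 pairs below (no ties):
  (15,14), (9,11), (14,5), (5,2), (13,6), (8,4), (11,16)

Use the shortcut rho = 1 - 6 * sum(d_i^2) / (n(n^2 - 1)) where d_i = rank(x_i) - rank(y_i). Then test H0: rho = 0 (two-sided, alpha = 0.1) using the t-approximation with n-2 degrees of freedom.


Step 1: Rank x and y separately (midranks; no ties here).
rank(x): 15->7, 9->3, 14->6, 5->1, 13->5, 8->2, 11->4
rank(y): 14->6, 11->5, 5->3, 2->1, 6->4, 4->2, 16->7
Step 2: d_i = R_x(i) - R_y(i); compute d_i^2.
  (7-6)^2=1, (3-5)^2=4, (6-3)^2=9, (1-1)^2=0, (5-4)^2=1, (2-2)^2=0, (4-7)^2=9
sum(d^2) = 24.
Step 3: rho = 1 - 6*24 / (7*(7^2 - 1)) = 1 - 144/336 = 0.571429.
Step 4: Under H0, t = rho * sqrt((n-2)/(1-rho^2)) = 1.5570 ~ t(5).
Step 5: Two-sided p-value from the t-distribution with 5 df = 0.180202.
Step 6: alpha = 0.1. fail to reject H0.

rho = 0.5714, p = 0.180202, fail to reject H0 at alpha = 0.1.


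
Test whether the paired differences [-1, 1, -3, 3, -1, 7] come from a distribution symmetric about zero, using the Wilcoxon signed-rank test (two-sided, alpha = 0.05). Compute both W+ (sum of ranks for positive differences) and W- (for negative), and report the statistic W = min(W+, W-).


Step 1: Drop any zero differences (none here) and take |d_i|.
|d| = [1, 1, 3, 3, 1, 7]
Step 2: Midrank |d_i| (ties get averaged ranks).
ranks: |1|->2, |1|->2, |3|->4.5, |3|->4.5, |1|->2, |7|->6
Step 3: Attach original signs; sum ranks with positive sign and with negative sign.
W+ = 2 + 4.5 + 6 = 12.5
W- = 2 + 4.5 + 2 = 8.5
(Check: W+ + W- = 21 should equal n(n+1)/2 = 21.)
Step 4: Test statistic W = min(W+, W-) = 8.5.
Step 5: Ties in |d|, so use the tie-corrected normal approximation.
        E[W] = n(n+1)/4 = 6*7/4 = 10.5.
        Tie groups: |d|=1 (t=3), |d|=3 (t=2); sum(t^3 - t) = 30.
        Var[W] = n(n+1)(2n+1)/24 - sum(t^3-t)/48 = 546/24 - 30/48 = 22.125.
        z = (W - E[W]) / sqrt(Var[W]) = (8.5 - 10.5) / 4.7037 = -0.4252.
        Two-sided p = 2*Phi(z) = 0.670694.
Step 6: alpha = 0.05. fail to reject H0.

W+ = 12.5, W- = 8.5, W = min = 8.5, p = 0.670694, fail to reject H0.


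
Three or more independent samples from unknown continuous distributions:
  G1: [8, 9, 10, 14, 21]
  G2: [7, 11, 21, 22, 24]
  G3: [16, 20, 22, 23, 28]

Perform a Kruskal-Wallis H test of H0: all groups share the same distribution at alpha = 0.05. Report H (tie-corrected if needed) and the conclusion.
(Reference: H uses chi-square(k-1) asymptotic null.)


Step 1: Combine all N = 15 observations and assign midranks.
sorted (value, group, rank): (7,G2,1), (8,G1,2), (9,G1,3), (10,G1,4), (11,G2,5), (14,G1,6), (16,G3,7), (20,G3,8), (21,G1,9.5), (21,G2,9.5), (22,G2,11.5), (22,G3,11.5), (23,G3,13), (24,G2,14), (28,G3,15)
Step 2: Sum ranks within each group.
R_1 = 24.5 (n_1 = 5)
R_2 = 41 (n_2 = 5)
R_3 = 54.5 (n_3 = 5)
Step 3: H = 12/(N(N+1)) * sum(R_i^2/n_i) - 3(N+1)
     = 12/(15*16) * (24.5^2/5 + 41^2/5 + 54.5^2/5) - 3*16
     = 0.050000 * 1050.3 - 48
     = 4.515000.
Step 4: Ties present; correction factor C = 1 - 12/(15^3 - 15) = 0.996429. Corrected H = 4.515000 / 0.996429 = 4.531183.
Step 5: Under H0, H ~ chi^2(2); p-value = 0.103769.
Step 6: alpha = 0.05. fail to reject H0.

H = 4.5312, df = 2, p = 0.103769, fail to reject H0.


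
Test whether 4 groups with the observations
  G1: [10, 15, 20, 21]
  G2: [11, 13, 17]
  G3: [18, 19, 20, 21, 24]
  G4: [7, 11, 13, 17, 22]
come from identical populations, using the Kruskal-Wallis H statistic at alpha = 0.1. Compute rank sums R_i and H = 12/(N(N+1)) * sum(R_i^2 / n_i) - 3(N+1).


Step 1: Combine all N = 17 observations and assign midranks.
sorted (value, group, rank): (7,G4,1), (10,G1,2), (11,G2,3.5), (11,G4,3.5), (13,G2,5.5), (13,G4,5.5), (15,G1,7), (17,G2,8.5), (17,G4,8.5), (18,G3,10), (19,G3,11), (20,G1,12.5), (20,G3,12.5), (21,G1,14.5), (21,G3,14.5), (22,G4,16), (24,G3,17)
Step 2: Sum ranks within each group.
R_1 = 36 (n_1 = 4)
R_2 = 17.5 (n_2 = 3)
R_3 = 65 (n_3 = 5)
R_4 = 34.5 (n_4 = 5)
Step 3: H = 12/(N(N+1)) * sum(R_i^2/n_i) - 3(N+1)
     = 12/(17*18) * (36^2/4 + 17.5^2/3 + 65^2/5 + 34.5^2/5) - 3*18
     = 0.039216 * 1509.13 - 54
     = 5.181699.
Step 4: Ties present; correction factor C = 1 - 30/(17^3 - 17) = 0.993873. Corrected H = 5.181699 / 0.993873 = 5.213646.
Step 5: Under H0, H ~ chi^2(3); p-value = 0.156805.
Step 6: alpha = 0.1. fail to reject H0.

H = 5.2136, df = 3, p = 0.156805, fail to reject H0.


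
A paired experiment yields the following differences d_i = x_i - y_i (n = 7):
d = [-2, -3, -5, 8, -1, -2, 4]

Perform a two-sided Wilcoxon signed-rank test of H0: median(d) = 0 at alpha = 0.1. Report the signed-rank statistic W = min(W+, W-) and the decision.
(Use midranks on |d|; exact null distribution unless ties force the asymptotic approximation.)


Step 1: Drop any zero differences (none here) and take |d_i|.
|d| = [2, 3, 5, 8, 1, 2, 4]
Step 2: Midrank |d_i| (ties get averaged ranks).
ranks: |2|->2.5, |3|->4, |5|->6, |8|->7, |1|->1, |2|->2.5, |4|->5
Step 3: Attach original signs; sum ranks with positive sign and with negative sign.
W+ = 7 + 5 = 12
W- = 2.5 + 4 + 6 + 1 + 2.5 = 16
(Check: W+ + W- = 28 should equal n(n+1)/2 = 28.)
Step 4: Test statistic W = min(W+, W-) = 12.
Step 5: Ties in |d|, so use the tie-corrected normal approximation.
        E[W] = n(n+1)/4 = 7*8/4 = 14.
        Tie groups: |d|=2 (t=2); sum(t^3 - t) = 6.
        Var[W] = n(n+1)(2n+1)/24 - sum(t^3-t)/48 = 840/24 - 6/48 = 34.875.
        z = (W - E[W]) / sqrt(Var[W]) = (12 - 14) / 5.9055 = -0.3387.
        Two-sided p = 2*Phi(z) = 0.734861.
Step 6: alpha = 0.1. fail to reject H0.

W+ = 12, W- = 16, W = min = 12, p = 0.734861, fail to reject H0.


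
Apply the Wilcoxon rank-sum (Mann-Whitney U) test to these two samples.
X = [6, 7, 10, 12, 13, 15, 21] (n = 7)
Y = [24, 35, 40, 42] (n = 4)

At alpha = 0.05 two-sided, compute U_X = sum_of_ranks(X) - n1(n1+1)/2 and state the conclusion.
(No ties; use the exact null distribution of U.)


Step 1: Combine and sort all 11 observations; assign midranks.
sorted (value, group): (6,X), (7,X), (10,X), (12,X), (13,X), (15,X), (21,X), (24,Y), (35,Y), (40,Y), (42,Y)
ranks: 6->1, 7->2, 10->3, 12->4, 13->5, 15->6, 21->7, 24->8, 35->9, 40->10, 42->11
Step 2: Rank sum for X: R1 = 1 + 2 + 3 + 4 + 5 + 6 + 7 = 28.
Step 3: U_X = R1 - n1(n1+1)/2 = 28 - 7*8/2 = 28 - 28 = 0.
       U_Y = n1*n2 - U_X = 28 - 0 = 28.
Step 4: No ties, so the exact null distribution of U (based on enumerating the C(11,7) = 330 equally likely rank assignments) gives the two-sided p-value.
Step 5: p-value = 0.006061; compare to alpha = 0.05. reject H0.

U_X = 0, p = 0.006061, reject H0 at alpha = 0.05.


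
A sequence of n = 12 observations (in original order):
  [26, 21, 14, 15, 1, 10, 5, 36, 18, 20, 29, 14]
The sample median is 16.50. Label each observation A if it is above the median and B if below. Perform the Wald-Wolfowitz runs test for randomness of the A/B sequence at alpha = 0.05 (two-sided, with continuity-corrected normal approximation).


Step 1: Compute median = 16.50; label A = above, B = below.
Labels in order: AABBBBBAAAAB  (n_A = 6, n_B = 6)
Step 2: Count runs R = 4.
Step 3: Under H0 (random ordering), E[R] = 2*n_A*n_B/(n_A+n_B) + 1 = 2*6*6/12 + 1 = 7.0000.
        Var[R] = 2*n_A*n_B*(2*n_A*n_B - n_A - n_B) / ((n_A+n_B)^2 * (n_A+n_B-1)) = 4320/1584 = 2.7273.
        SD[R] = 1.6514.
Step 4: Continuity-corrected z = (R + 0.5 - E[R]) / SD[R] = (4 + 0.5 - 7.0000) / 1.6514 = -1.5138.
Step 5: Two-sided p-value via normal approximation = 2*(1 - Phi(|z|)) = 0.130070.
Step 6: alpha = 0.05. fail to reject H0.

R = 4, z = -1.5138, p = 0.130070, fail to reject H0.


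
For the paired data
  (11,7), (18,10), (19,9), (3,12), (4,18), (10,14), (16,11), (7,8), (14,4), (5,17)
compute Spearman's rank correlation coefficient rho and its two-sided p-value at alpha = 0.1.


Step 1: Rank x and y separately (midranks; no ties here).
rank(x): 11->6, 18->9, 19->10, 3->1, 4->2, 10->5, 16->8, 7->4, 14->7, 5->3
rank(y): 7->2, 10->5, 9->4, 12->7, 18->10, 14->8, 11->6, 8->3, 4->1, 17->9
Step 2: d_i = R_x(i) - R_y(i); compute d_i^2.
  (6-2)^2=16, (9-5)^2=16, (10-4)^2=36, (1-7)^2=36, (2-10)^2=64, (5-8)^2=9, (8-6)^2=4, (4-3)^2=1, (7-1)^2=36, (3-9)^2=36
sum(d^2) = 254.
Step 3: rho = 1 - 6*254 / (10*(10^2 - 1)) = 1 - 1524/990 = -0.539394.
Step 4: Under H0, t = rho * sqrt((n-2)/(1-rho^2)) = -1.8118 ~ t(8).
Step 5: Two-sided p-value from the t-distribution with 8 df = 0.107593.
Step 6: alpha = 0.1. fail to reject H0.

rho = -0.5394, p = 0.107593, fail to reject H0 at alpha = 0.1.


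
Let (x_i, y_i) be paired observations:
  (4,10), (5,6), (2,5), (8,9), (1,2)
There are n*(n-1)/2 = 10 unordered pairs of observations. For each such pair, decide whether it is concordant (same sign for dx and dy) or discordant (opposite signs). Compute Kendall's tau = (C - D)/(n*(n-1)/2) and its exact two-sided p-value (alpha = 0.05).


Step 1: Enumerate the 10 unordered pairs (i,j) with i<j and classify each by sign(x_j-x_i) * sign(y_j-y_i).
  (1,2):dx=+1,dy=-4->D; (1,3):dx=-2,dy=-5->C; (1,4):dx=+4,dy=-1->D; (1,5):dx=-3,dy=-8->C
  (2,3):dx=-3,dy=-1->C; (2,4):dx=+3,dy=+3->C; (2,5):dx=-4,dy=-4->C; (3,4):dx=+6,dy=+4->C
  (3,5):dx=-1,dy=-3->C; (4,5):dx=-7,dy=-7->C
Step 2: C = 8, D = 2, total pairs = 10.
Step 3: tau = (C - D)/(n(n-1)/2) = (8 - 2)/10 = 0.600000.
Step 4: Exact two-sided p-value (enumerate n! = 120 permutations of y under H0): p = 0.233333.
Step 5: alpha = 0.05. fail to reject H0.

tau_b = 0.6000 (C=8, D=2), p = 0.233333, fail to reject H0.


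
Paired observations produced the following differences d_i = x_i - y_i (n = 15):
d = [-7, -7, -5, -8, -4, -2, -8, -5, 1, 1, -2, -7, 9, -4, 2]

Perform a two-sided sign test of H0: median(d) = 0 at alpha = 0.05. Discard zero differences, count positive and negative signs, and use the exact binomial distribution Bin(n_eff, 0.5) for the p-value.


Step 1: Discard zero differences. Original n = 15; n_eff = number of nonzero differences = 15.
Nonzero differences (with sign): -7, -7, -5, -8, -4, -2, -8, -5, +1, +1, -2, -7, +9, -4, +2
Step 2: Count signs: positive = 4, negative = 11.
Step 3: Under H0: P(positive) = 0.5, so the number of positives S ~ Bin(15, 0.5).
Step 4: Two-sided exact p-value = sum of Bin(15,0.5) probabilities at or below the observed probability = 0.118469.
Step 5: alpha = 0.05. fail to reject H0.

n_eff = 15, pos = 4, neg = 11, p = 0.118469, fail to reject H0.


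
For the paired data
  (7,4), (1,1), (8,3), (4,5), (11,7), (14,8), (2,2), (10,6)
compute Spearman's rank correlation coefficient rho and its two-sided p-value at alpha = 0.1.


Step 1: Rank x and y separately (midranks; no ties here).
rank(x): 7->4, 1->1, 8->5, 4->3, 11->7, 14->8, 2->2, 10->6
rank(y): 4->4, 1->1, 3->3, 5->5, 7->7, 8->8, 2->2, 6->6
Step 2: d_i = R_x(i) - R_y(i); compute d_i^2.
  (4-4)^2=0, (1-1)^2=0, (5-3)^2=4, (3-5)^2=4, (7-7)^2=0, (8-8)^2=0, (2-2)^2=0, (6-6)^2=0
sum(d^2) = 8.
Step 3: rho = 1 - 6*8 / (8*(8^2 - 1)) = 1 - 48/504 = 0.904762.
Step 4: Under H0, t = rho * sqrt((n-2)/(1-rho^2)) = 5.2034 ~ t(6).
Step 5: Two-sided p-value from the t-distribution with 6 df = 0.002008.
Step 6: alpha = 0.1. reject H0.

rho = 0.9048, p = 0.002008, reject H0 at alpha = 0.1.


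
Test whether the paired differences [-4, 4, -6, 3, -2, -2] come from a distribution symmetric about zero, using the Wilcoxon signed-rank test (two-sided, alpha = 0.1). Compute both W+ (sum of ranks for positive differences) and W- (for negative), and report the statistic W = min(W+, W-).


Step 1: Drop any zero differences (none here) and take |d_i|.
|d| = [4, 4, 6, 3, 2, 2]
Step 2: Midrank |d_i| (ties get averaged ranks).
ranks: |4|->4.5, |4|->4.5, |6|->6, |3|->3, |2|->1.5, |2|->1.5
Step 3: Attach original signs; sum ranks with positive sign and with negative sign.
W+ = 4.5 + 3 = 7.5
W- = 4.5 + 6 + 1.5 + 1.5 = 13.5
(Check: W+ + W- = 21 should equal n(n+1)/2 = 21.)
Step 4: Test statistic W = min(W+, W-) = 7.5.
Step 5: Ties in |d|, so use the tie-corrected normal approximation.
        E[W] = n(n+1)/4 = 6*7/4 = 10.5.
        Tie groups: |d|=2 (t=2), |d|=4 (t=2); sum(t^3 - t) = 12.
        Var[W] = n(n+1)(2n+1)/24 - sum(t^3-t)/48 = 546/24 - 12/48 = 22.5.
        z = (W - E[W]) / sqrt(Var[W]) = (7.5 - 10.5) / 4.7434 = -0.6325.
        Two-sided p = 2*Phi(z) = 0.527089.
Step 6: alpha = 0.1. fail to reject H0.

W+ = 7.5, W- = 13.5, W = min = 7.5, p = 0.527089, fail to reject H0.


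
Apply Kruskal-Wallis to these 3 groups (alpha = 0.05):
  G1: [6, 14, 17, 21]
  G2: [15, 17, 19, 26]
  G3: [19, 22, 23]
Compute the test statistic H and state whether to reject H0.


Step 1: Combine all N = 11 observations and assign midranks.
sorted (value, group, rank): (6,G1,1), (14,G1,2), (15,G2,3), (17,G1,4.5), (17,G2,4.5), (19,G2,6.5), (19,G3,6.5), (21,G1,8), (22,G3,9), (23,G3,10), (26,G2,11)
Step 2: Sum ranks within each group.
R_1 = 15.5 (n_1 = 4)
R_2 = 25 (n_2 = 4)
R_3 = 25.5 (n_3 = 3)
Step 3: H = 12/(N(N+1)) * sum(R_i^2/n_i) - 3(N+1)
     = 12/(11*12) * (15.5^2/4 + 25^2/4 + 25.5^2/3) - 3*12
     = 0.090909 * 433.062 - 36
     = 3.369318.
Step 4: Ties present; correction factor C = 1 - 12/(11^3 - 11) = 0.990909. Corrected H = 3.369318 / 0.990909 = 3.400229.
Step 5: Under H0, H ~ chi^2(2); p-value = 0.182663.
Step 6: alpha = 0.05. fail to reject H0.

H = 3.4002, df = 2, p = 0.182663, fail to reject H0.


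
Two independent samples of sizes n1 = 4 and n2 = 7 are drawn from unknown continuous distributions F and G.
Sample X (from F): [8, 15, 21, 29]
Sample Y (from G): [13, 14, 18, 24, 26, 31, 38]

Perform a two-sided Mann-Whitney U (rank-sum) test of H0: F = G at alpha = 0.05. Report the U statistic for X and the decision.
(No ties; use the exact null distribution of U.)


Step 1: Combine and sort all 11 observations; assign midranks.
sorted (value, group): (8,X), (13,Y), (14,Y), (15,X), (18,Y), (21,X), (24,Y), (26,Y), (29,X), (31,Y), (38,Y)
ranks: 8->1, 13->2, 14->3, 15->4, 18->5, 21->6, 24->7, 26->8, 29->9, 31->10, 38->11
Step 2: Rank sum for X: R1 = 1 + 4 + 6 + 9 = 20.
Step 3: U_X = R1 - n1(n1+1)/2 = 20 - 4*5/2 = 20 - 10 = 10.
       U_Y = n1*n2 - U_X = 28 - 10 = 18.
Step 4: No ties, so the exact null distribution of U (based on enumerating the C(11,4) = 330 equally likely rank assignments) gives the two-sided p-value.
Step 5: p-value = 0.527273; compare to alpha = 0.05. fail to reject H0.

U_X = 10, p = 0.527273, fail to reject H0 at alpha = 0.05.
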